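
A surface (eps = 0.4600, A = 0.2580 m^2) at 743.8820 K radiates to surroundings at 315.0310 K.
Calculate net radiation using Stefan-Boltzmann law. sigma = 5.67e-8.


T^4 = 3.0621e+11
Tsurr^4 = 9.8495e+09
Q = 0.4600 * 5.67e-8 * 0.2580 * 2.9636e+11 = 1994.2412 W

1994.2412 W


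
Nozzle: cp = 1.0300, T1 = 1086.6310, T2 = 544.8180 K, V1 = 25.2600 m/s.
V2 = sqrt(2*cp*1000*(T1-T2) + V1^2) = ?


dT = 541.8130 K
2*cp*1000*dT = 1116134.7800
V1^2 = 638.0676
V2 = sqrt(1116772.8476) = 1056.7747 m/s

1056.7747 m/s


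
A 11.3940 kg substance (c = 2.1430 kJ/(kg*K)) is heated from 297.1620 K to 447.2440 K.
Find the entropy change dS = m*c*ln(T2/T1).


T2/T1 = 1.5051
ln(T2/T1) = 0.4088
dS = 11.3940 * 2.1430 * 0.4088 = 9.9825 kJ/K

9.9825 kJ/K


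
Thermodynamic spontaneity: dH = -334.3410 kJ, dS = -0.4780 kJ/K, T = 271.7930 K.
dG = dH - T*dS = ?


T*dS = 271.7930 * -0.4780 = -129.9171 kJ
dG = -334.3410 + 129.9171 = -204.4239 kJ (spontaneous)

dG = -204.4239 kJ, spontaneous


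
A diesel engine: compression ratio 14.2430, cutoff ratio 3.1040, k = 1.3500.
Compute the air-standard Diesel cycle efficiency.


r^(k-1) = 2.5337
rc^k = 4.6142
eta = 0.4978 = 49.7808%

49.7808%


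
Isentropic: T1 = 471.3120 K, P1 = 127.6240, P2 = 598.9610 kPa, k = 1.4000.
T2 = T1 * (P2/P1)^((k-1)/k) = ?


(k-1)/k = 0.2857
(P2/P1)^exp = 1.5554
T2 = 471.3120 * 1.5554 = 733.0878 K

733.0878 K


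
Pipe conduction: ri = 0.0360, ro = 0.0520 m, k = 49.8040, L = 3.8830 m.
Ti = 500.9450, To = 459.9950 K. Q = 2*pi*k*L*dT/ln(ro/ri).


dT = 40.9500 K
ln(ro/ri) = 0.3677
Q = 2*pi*49.8040*3.8830*40.9500 / 0.3677 = 135313.9253 W

135313.9253 W


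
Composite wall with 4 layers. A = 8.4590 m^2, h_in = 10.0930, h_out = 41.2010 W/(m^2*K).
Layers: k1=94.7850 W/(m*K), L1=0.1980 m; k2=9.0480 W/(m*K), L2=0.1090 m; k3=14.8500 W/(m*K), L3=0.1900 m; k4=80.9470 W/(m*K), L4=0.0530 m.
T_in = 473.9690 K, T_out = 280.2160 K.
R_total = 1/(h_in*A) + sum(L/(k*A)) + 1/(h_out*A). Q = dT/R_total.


R_conv_in = 1/(10.0930*8.4590) = 0.0117
R_1 = 0.1980/(94.7850*8.4590) = 0.0002
R_2 = 0.1090/(9.0480*8.4590) = 0.0014
R_3 = 0.1900/(14.8500*8.4590) = 0.0015
R_4 = 0.0530/(80.9470*8.4590) = 7.7403e-05
R_conv_out = 1/(41.2010*8.4590) = 0.0029
R_total = 0.0178 K/W
Q = 193.7530 / 0.0178 = 10858.6926 W

R_total = 0.0178 K/W, Q = 10858.6926 W


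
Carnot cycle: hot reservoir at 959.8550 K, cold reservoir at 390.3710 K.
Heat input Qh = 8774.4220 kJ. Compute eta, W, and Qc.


eta = 1 - 390.3710/959.8550 = 0.5933
W = 0.5933 * 8774.4220 = 5205.8831 kJ
Qc = 8774.4220 - 5205.8831 = 3568.5389 kJ

eta = 59.3302%, W = 5205.8831 kJ, Qc = 3568.5389 kJ


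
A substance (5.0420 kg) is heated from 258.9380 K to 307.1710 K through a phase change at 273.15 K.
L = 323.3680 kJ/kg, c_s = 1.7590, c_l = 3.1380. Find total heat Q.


Q1 (sensible, solid) = 5.0420 * 1.7590 * 14.2120 = 126.0445 kJ
Q2 (latent) = 5.0420 * 323.3680 = 1630.4215 kJ
Q3 (sensible, liquid) = 5.0420 * 3.1380 * 34.0210 = 538.2733 kJ
Q_total = 2294.7393 kJ

2294.7393 kJ


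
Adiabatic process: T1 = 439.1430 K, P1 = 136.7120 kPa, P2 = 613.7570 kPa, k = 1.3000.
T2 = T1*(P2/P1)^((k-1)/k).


(k-1)/k = 0.2308
(P2/P1)^exp = 1.4142
T2 = 439.1430 * 1.4142 = 621.0282 K

621.0282 K


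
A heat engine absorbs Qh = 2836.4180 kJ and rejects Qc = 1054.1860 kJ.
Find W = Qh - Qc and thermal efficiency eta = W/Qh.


W = 2836.4180 - 1054.1860 = 1782.2320 kJ
eta = 1782.2320 / 2836.4180 = 0.6283 = 62.8339%

W = 1782.2320 kJ, eta = 62.8339%


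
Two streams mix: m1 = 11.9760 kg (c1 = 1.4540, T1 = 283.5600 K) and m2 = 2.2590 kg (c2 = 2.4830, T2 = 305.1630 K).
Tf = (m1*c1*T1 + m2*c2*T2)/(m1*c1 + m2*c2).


num = 6649.3486
den = 23.0222
Tf = 288.8233 K

288.8233 K


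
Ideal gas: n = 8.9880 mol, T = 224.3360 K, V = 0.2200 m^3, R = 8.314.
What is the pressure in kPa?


P = nRT/V = 8.9880 * 8.314 * 224.3360 / 0.2200
= 16763.7840 / 0.2200 = 76199.0181 Pa = 76.1990 kPa

76.1990 kPa


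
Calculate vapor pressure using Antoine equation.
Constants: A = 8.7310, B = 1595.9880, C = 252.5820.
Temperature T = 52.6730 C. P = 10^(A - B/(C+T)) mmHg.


C+T = 305.2550
B/(C+T) = 5.2284
log10(P) = 8.7310 - 5.2284 = 3.5026
P = 10^3.5026 = 3181.4399 mmHg

3181.4399 mmHg


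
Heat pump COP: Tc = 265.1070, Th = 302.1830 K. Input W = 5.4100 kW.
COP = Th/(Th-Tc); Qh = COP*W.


COP = 302.1830 / 37.0760 = 8.1504
Qh = 8.1504 * 5.4100 = 44.0935 kW

COP = 8.1504, Qh = 44.0935 kW


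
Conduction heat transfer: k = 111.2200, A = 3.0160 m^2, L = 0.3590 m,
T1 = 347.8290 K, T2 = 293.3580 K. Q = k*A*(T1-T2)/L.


dT = 54.4710 K
Q = 111.2200 * 3.0160 * 54.4710 / 0.3590 = 50896.1730 W

50896.1730 W


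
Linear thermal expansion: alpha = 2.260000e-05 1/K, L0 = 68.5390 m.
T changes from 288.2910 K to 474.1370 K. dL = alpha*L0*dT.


dT = 185.8460 K
dL = 2.260000e-05 * 68.5390 * 185.8460 = 0.287872 m
L_final = 68.826872 m

dL = 0.287872 m


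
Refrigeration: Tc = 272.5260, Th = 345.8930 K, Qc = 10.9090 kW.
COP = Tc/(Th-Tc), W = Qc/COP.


COP = 272.5260 / 73.3670 = 3.7146
W = 10.9090 / 3.7146 = 2.9368 kW

COP = 3.7146, W = 2.9368 kW


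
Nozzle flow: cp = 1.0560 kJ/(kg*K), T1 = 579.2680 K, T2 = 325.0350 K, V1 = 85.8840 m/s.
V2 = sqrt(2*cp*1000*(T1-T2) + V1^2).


dT = 254.2330 K
2*cp*1000*dT = 536940.0960
V1^2 = 7376.0615
V2 = sqrt(544316.1575) = 737.7779 m/s

737.7779 m/s


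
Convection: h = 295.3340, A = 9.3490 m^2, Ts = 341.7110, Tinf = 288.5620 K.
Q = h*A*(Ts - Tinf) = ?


dT = 53.1490 K
Q = 295.3340 * 9.3490 * 53.1490 = 146748.5116 W

146748.5116 W


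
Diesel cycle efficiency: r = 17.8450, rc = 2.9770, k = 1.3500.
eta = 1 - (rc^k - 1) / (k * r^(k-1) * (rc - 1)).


r^(k-1) = 2.7418
rc^k = 4.3612
eta = 0.5407 = 54.0678%

54.0678%


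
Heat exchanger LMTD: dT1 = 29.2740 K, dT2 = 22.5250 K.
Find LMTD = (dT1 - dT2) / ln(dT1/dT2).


dT1/dT2 = 1.2996
ln(dT1/dT2) = 0.2621
LMTD = 6.7490 / 0.2621 = 25.7523 K

25.7523 K


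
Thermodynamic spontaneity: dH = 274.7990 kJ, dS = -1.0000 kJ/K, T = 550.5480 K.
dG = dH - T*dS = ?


T*dS = 550.5480 * -1.0000 = -550.5480 kJ
dG = 274.7990 + 550.5480 = 825.3470 kJ (non-spontaneous)

dG = 825.3470 kJ, non-spontaneous


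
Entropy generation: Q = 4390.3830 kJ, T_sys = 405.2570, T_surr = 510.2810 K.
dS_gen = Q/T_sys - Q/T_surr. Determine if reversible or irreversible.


dS_sys = 4390.3830/405.2570 = 10.8336 kJ/K
dS_surr = -4390.3830/510.2810 = -8.6039 kJ/K
dS_gen = 10.8336 - 8.6039 = 2.2297 kJ/K (irreversible)

dS_gen = 2.2297 kJ/K, irreversible


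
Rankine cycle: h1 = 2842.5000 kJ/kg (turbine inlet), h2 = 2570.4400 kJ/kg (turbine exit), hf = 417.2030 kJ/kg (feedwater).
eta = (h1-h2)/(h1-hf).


W = 272.0600 kJ/kg
Q_in = 2425.2970 kJ/kg
eta = 0.1122 = 11.2176%

eta = 11.2176%


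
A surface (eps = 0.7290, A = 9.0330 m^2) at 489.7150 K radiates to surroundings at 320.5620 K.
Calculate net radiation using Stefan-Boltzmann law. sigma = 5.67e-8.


T^4 = 5.7514e+10
Tsurr^4 = 1.0560e+10
Q = 0.7290 * 5.67e-8 * 9.0330 * 4.6954e+10 = 17531.4890 W

17531.4890 W


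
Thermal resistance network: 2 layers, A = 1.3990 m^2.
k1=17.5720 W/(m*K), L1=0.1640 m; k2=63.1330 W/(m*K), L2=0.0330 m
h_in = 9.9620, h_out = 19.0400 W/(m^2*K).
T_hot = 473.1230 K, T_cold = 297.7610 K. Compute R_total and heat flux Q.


R_conv_in = 1/(9.9620*1.3990) = 0.0718
R_1 = 0.1640/(17.5720*1.3990) = 0.0067
R_2 = 0.0330/(63.1330*1.3990) = 0.0004
R_conv_out = 1/(19.0400*1.3990) = 0.0375
R_total = 0.1163 K/W
Q = 175.3620 / 0.1163 = 1507.3369 W

R_total = 0.1163 K/W, Q = 1507.3369 W


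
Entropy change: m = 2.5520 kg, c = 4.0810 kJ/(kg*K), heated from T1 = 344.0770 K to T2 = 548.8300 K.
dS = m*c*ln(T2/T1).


T2/T1 = 1.5951
ln(T2/T1) = 0.4669
dS = 2.5520 * 4.0810 * 0.4669 = 4.8629 kJ/K

4.8629 kJ/K


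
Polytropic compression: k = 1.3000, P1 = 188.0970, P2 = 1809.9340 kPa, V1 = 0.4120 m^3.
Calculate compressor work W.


(k-1)/k = 0.2308
(P2/P1)^exp = 1.6862
W = 4.3333 * 188.0970 * 0.4120 * (1.6862 - 1) = 230.4393 kJ

230.4393 kJ


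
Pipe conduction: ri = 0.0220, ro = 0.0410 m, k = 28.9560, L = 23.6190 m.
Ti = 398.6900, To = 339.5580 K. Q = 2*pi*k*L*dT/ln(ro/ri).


dT = 59.1320 K
ln(ro/ri) = 0.6225
Q = 2*pi*28.9560*23.6190*59.1320 / 0.6225 = 408171.3288 W

408171.3288 W


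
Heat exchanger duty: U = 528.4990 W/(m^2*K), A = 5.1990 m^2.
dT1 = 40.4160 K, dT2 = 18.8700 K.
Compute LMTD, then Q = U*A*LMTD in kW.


LMTD = 28.2885 K
Q = 528.4990 * 5.1990 * 28.2885 = 77727.3454 W = 77.7273 kW

77.7273 kW


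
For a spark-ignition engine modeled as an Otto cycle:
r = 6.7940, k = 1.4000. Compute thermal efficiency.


r^(k-1) = 2.1520
eta = 1 - 1/2.1520 = 0.5353 = 53.5324%

53.5324%


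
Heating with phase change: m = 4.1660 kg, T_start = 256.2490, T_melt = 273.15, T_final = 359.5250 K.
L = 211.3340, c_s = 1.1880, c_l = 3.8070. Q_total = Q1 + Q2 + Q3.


Q1 (sensible, solid) = 4.1660 * 1.1880 * 16.9010 = 83.6466 kJ
Q2 (latent) = 4.1660 * 211.3340 = 880.4174 kJ
Q3 (sensible, liquid) = 4.1660 * 3.8070 * 86.3750 = 1369.9042 kJ
Q_total = 2333.9682 kJ

2333.9682 kJ


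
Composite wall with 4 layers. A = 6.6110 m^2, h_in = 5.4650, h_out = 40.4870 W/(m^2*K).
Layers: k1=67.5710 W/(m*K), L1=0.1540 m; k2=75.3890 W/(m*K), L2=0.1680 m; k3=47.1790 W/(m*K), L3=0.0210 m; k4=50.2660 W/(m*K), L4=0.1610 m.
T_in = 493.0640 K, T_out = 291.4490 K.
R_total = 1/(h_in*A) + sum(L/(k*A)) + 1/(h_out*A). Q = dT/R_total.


R_conv_in = 1/(5.4650*6.6110) = 0.0277
R_1 = 0.1540/(67.5710*6.6110) = 0.0003
R_2 = 0.1680/(75.3890*6.6110) = 0.0003
R_3 = 0.0210/(47.1790*6.6110) = 6.7329e-05
R_4 = 0.1610/(50.2660*6.6110) = 0.0005
R_conv_out = 1/(40.4870*6.6110) = 0.0037
R_total = 0.0326 K/W
Q = 201.6150 / 0.0326 = 6175.3715 W

R_total = 0.0326 K/W, Q = 6175.3715 W


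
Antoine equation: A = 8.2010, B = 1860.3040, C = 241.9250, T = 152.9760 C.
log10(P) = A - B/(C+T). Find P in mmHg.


C+T = 394.9010
B/(C+T) = 4.7108
log10(P) = 8.2010 - 4.7108 = 3.4902
P = 10^3.4902 = 3091.6401 mmHg

3091.6401 mmHg


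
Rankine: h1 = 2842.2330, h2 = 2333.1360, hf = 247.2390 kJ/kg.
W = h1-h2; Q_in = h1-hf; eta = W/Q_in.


W = 509.0970 kJ/kg
Q_in = 2594.9940 kJ/kg
eta = 0.1962 = 19.6184%

eta = 19.6184%


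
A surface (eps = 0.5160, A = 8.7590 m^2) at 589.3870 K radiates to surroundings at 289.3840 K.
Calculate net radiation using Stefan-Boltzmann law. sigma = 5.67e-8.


T^4 = 1.2067e+11
Tsurr^4 = 7.0129e+09
Q = 0.5160 * 5.67e-8 * 8.7590 * 1.1366e+11 = 29126.4066 W

29126.4066 W


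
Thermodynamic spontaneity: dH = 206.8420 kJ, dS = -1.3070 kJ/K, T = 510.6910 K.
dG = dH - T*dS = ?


T*dS = 510.6910 * -1.3070 = -667.4731 kJ
dG = 206.8420 + 667.4731 = 874.3151 kJ (non-spontaneous)

dG = 874.3151 kJ, non-spontaneous


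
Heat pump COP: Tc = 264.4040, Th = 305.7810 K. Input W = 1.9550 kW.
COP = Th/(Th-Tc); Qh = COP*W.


COP = 305.7810 / 41.3770 = 7.3901
Qh = 7.3901 * 1.9550 = 14.4477 kW

COP = 7.3901, Qh = 14.4477 kW


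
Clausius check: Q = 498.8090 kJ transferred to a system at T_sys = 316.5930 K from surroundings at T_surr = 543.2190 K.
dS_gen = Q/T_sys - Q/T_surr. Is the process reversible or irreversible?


dS_sys = 498.8090/316.5930 = 1.5756 kJ/K
dS_surr = -498.8090/543.2190 = -0.9182 kJ/K
dS_gen = 1.5756 - 0.9182 = 0.6573 kJ/K (irreversible)

dS_gen = 0.6573 kJ/K, irreversible


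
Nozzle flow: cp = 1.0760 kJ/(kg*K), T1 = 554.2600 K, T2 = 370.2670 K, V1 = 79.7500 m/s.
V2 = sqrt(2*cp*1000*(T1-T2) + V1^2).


dT = 183.9930 K
2*cp*1000*dT = 395952.9360
V1^2 = 6360.0625
V2 = sqrt(402312.9985) = 634.2815 m/s

634.2815 m/s


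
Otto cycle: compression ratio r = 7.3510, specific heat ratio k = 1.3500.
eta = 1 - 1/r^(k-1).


r^(k-1) = 2.0101
eta = 1 - 1/2.0101 = 0.5025 = 50.2516%

50.2516%


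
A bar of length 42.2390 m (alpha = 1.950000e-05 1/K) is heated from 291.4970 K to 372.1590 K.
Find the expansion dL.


dT = 80.6620 K
dL = 1.950000e-05 * 42.2390 * 80.6620 = 0.066438 m
L_final = 42.305438 m

dL = 0.066438 m


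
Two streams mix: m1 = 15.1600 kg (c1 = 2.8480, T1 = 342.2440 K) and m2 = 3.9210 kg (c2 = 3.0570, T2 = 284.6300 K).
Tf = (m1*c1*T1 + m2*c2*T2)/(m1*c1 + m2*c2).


num = 18188.3341
den = 55.1622
Tf = 329.7247 K

329.7247 K


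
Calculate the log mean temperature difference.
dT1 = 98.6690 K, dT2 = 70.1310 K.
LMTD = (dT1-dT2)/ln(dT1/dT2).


dT1/dT2 = 1.4069
ln(dT1/dT2) = 0.3414
LMTD = 28.5380 / 0.3414 = 83.5897 K

83.5897 K


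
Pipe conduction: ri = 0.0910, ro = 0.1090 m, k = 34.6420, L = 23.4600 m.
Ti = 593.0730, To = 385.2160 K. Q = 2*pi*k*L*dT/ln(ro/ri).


dT = 207.8570 K
ln(ro/ri) = 0.1805
Q = 2*pi*34.6420*23.4600*207.8570 / 0.1805 = 5880662.4519 W

5880662.4519 W


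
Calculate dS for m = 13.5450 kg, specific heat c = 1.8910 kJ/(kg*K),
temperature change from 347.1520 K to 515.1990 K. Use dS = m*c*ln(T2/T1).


T2/T1 = 1.4841
ln(T2/T1) = 0.3948
dS = 13.5450 * 1.8910 * 0.3948 = 10.1120 kJ/K

10.1120 kJ/K


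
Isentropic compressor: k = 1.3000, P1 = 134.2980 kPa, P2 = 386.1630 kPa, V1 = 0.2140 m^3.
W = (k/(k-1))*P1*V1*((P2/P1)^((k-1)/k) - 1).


(k-1)/k = 0.2308
(P2/P1)^exp = 1.2760
W = 4.3333 * 134.2980 * 0.2140 * (1.2760 - 1) = 34.3740 kJ

34.3740 kJ


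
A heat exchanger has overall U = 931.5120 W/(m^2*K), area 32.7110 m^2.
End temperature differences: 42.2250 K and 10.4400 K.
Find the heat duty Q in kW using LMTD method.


LMTD = 22.7463 K
Q = 931.5120 * 32.7110 * 22.7463 = 693096.5457 W = 693.0965 kW

693.0965 kW


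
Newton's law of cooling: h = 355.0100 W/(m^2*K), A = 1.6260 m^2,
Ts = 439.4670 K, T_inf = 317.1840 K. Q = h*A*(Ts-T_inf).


dT = 122.2830 K
Q = 355.0100 * 1.6260 * 122.2830 = 70587.4044 W

70587.4044 W


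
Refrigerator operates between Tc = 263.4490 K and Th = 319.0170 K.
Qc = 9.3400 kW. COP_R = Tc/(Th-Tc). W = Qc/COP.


COP = 263.4490 / 55.5680 = 4.7410
W = 9.3400 / 4.7410 = 1.9700 kW

COP = 4.7410, W = 1.9700 kW


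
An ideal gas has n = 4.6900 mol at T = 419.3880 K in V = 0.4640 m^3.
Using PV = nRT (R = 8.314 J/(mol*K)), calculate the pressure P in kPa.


P = nRT/V = 4.6900 * 8.314 * 419.3880 / 0.4640
= 16353.0537 / 0.4640 = 35243.6502 Pa = 35.2437 kPa

35.2437 kPa


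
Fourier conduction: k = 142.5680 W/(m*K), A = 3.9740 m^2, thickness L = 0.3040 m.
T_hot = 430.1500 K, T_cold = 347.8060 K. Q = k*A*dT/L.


dT = 82.3440 K
Q = 142.5680 * 3.9740 * 82.3440 / 0.3040 = 153464.6298 W

153464.6298 W


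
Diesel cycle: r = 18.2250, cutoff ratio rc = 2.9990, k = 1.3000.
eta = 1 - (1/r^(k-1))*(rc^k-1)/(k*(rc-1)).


r^(k-1) = 2.3889
rc^k = 4.1694
eta = 0.4895 = 48.9477%

48.9477%


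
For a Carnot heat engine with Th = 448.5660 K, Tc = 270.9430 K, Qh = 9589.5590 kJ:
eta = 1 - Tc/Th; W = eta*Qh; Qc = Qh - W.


eta = 1 - 270.9430/448.5660 = 0.3960
W = 0.3960 * 9589.5590 = 3797.2701 kJ
Qc = 9589.5590 - 3797.2701 = 5792.2889 kJ

eta = 39.5980%, W = 3797.2701 kJ, Qc = 5792.2889 kJ


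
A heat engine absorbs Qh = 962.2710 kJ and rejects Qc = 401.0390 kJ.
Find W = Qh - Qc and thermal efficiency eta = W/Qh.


W = 962.2710 - 401.0390 = 561.2320 kJ
eta = 561.2320 / 962.2710 = 0.5832 = 58.3237%

W = 561.2320 kJ, eta = 58.3237%


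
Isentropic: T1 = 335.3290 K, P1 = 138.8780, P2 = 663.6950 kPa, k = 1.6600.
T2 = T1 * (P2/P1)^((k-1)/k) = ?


(k-1)/k = 0.3976
(P2/P1)^exp = 1.8625
T2 = 335.3290 * 1.8625 = 624.5514 K

624.5514 K


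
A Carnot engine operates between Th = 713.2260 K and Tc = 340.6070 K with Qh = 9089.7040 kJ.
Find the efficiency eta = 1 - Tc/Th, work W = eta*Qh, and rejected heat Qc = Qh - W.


eta = 1 - 340.6070/713.2260 = 0.5224
W = 0.5224 * 9089.7040 = 4748.8404 kJ
Qc = 9089.7040 - 4748.8404 = 4340.8636 kJ

eta = 52.2442%, W = 4748.8404 kJ, Qc = 4340.8636 kJ


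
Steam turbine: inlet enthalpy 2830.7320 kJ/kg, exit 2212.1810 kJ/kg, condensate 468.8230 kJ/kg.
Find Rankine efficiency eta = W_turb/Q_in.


W = 618.5510 kJ/kg
Q_in = 2361.9090 kJ/kg
eta = 0.2619 = 26.1886%

eta = 26.1886%


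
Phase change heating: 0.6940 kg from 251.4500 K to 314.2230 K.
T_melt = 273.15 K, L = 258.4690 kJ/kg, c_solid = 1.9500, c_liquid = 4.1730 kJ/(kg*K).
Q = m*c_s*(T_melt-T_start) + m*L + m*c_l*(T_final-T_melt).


Q1 (sensible, solid) = 0.6940 * 1.9500 * 21.7000 = 29.3666 kJ
Q2 (latent) = 0.6940 * 258.4690 = 179.3775 kJ
Q3 (sensible, liquid) = 0.6940 * 4.1730 * 41.0730 = 118.9500 kJ
Q_total = 327.6941 kJ

327.6941 kJ


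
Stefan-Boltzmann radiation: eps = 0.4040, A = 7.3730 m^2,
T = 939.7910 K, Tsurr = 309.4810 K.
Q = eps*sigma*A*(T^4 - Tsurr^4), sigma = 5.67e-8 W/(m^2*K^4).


T^4 = 7.8005e+11
Tsurr^4 = 9.1735e+09
Q = 0.4040 * 5.67e-8 * 7.3730 * 7.7088e+11 = 130195.5591 W

130195.5591 W


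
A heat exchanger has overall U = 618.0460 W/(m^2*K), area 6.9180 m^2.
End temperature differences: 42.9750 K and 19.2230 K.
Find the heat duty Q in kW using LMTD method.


LMTD = 29.5235 K
Q = 618.0460 * 6.9180 * 29.5235 = 126232.0155 W = 126.2320 kW

126.2320 kW


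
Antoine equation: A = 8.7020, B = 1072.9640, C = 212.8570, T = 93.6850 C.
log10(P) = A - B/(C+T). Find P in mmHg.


C+T = 306.5420
B/(C+T) = 3.5002
log10(P) = 8.7020 - 3.5002 = 5.2018
P = 10^5.2018 = 159140.7619 mmHg

159140.7619 mmHg


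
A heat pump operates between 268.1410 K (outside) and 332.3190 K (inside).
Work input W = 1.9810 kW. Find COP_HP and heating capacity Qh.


COP = 332.3190 / 64.1780 = 5.1781
Qh = 5.1781 * 1.9810 = 10.2578 kW

COP = 5.1781, Qh = 10.2578 kW


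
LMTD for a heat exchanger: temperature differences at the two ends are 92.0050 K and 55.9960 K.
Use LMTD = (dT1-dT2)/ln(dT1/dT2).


dT1/dT2 = 1.6431
ln(dT1/dT2) = 0.4966
LMTD = 36.0090 / 0.4966 = 72.5165 K

72.5165 K


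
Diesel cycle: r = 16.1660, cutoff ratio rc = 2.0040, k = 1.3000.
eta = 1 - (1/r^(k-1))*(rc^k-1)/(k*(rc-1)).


r^(k-1) = 2.3045
rc^k = 2.4687
eta = 0.5117 = 51.1715%

51.1715%


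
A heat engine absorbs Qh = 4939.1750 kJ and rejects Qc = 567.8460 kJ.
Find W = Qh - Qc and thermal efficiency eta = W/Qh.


W = 4939.1750 - 567.8460 = 4371.3290 kJ
eta = 4371.3290 / 4939.1750 = 0.8850 = 88.5032%

W = 4371.3290 kJ, eta = 88.5032%


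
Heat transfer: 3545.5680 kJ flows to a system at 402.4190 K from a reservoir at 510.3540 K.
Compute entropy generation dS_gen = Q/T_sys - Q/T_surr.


dS_sys = 3545.5680/402.4190 = 8.8106 kJ/K
dS_surr = -3545.5680/510.3540 = -6.9473 kJ/K
dS_gen = 8.8106 - 6.9473 = 1.8634 kJ/K (irreversible)

dS_gen = 1.8634 kJ/K, irreversible


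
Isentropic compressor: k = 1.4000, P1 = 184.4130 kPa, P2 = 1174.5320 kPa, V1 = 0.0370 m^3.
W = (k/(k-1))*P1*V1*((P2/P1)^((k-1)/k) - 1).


(k-1)/k = 0.2857
(P2/P1)^exp = 1.6972
W = 3.5000 * 184.4130 * 0.0370 * (1.6972 - 1) = 16.6504 kJ

16.6504 kJ


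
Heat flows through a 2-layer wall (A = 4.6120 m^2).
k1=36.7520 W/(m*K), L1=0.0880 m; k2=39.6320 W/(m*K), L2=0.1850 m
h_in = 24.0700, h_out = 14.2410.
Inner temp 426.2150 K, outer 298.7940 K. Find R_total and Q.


R_conv_in = 1/(24.0700*4.6120) = 0.0090
R_1 = 0.0880/(36.7520*4.6120) = 0.0005
R_2 = 0.1850/(39.6320*4.6120) = 0.0010
R_conv_out = 1/(14.2410*4.6120) = 0.0152
R_total = 0.0258 K/W
Q = 127.4210 / 0.0258 = 4945.5294 W

R_total = 0.0258 K/W, Q = 4945.5294 W


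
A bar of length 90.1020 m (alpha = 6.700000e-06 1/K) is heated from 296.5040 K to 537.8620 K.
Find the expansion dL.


dT = 241.3580 K
dL = 6.700000e-06 * 90.1020 * 241.3580 = 0.145704 m
L_final = 90.247704 m

dL = 0.145704 m


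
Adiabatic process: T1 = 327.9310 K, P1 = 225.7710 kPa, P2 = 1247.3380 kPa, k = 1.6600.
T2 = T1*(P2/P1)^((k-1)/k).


(k-1)/k = 0.3976
(P2/P1)^exp = 1.9730
T2 = 327.9310 * 1.9730 = 647.0237 K

647.0237 K


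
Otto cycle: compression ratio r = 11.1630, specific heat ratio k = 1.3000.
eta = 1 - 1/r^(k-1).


r^(k-1) = 2.0622
eta = 1 - 1/2.0622 = 0.5151 = 51.5085%

51.5085%


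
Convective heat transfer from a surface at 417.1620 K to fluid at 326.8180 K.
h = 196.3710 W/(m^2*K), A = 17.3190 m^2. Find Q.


dT = 90.3440 K
Q = 196.3710 * 17.3190 * 90.3440 = 307255.3680 W

307255.3680 W


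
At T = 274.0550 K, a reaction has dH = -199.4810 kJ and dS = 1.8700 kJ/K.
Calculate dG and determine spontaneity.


T*dS = 274.0550 * 1.8700 = 512.4829 kJ
dG = -199.4810 - 512.4829 = -711.9639 kJ (spontaneous)

dG = -711.9639 kJ, spontaneous


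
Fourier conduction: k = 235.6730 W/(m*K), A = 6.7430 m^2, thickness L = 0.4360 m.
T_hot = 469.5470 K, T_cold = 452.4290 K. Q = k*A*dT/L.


dT = 17.1180 K
Q = 235.6730 * 6.7430 * 17.1180 / 0.4360 = 62392.0884 W

62392.0884 W


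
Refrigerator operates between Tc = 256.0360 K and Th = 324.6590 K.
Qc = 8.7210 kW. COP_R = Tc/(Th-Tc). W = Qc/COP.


COP = 256.0360 / 68.6230 = 3.7311
W = 8.7210 / 3.7311 = 2.3374 kW

COP = 3.7311, W = 2.3374 kW


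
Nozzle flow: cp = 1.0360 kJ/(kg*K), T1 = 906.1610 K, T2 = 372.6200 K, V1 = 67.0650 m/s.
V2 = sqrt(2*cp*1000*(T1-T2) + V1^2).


dT = 533.5410 K
2*cp*1000*dT = 1105496.9520
V1^2 = 4497.7142
V2 = sqrt(1109994.6662) = 1053.5628 m/s

1053.5628 m/s


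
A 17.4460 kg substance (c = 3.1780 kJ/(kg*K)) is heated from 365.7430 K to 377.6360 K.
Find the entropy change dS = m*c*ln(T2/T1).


T2/T1 = 1.0325
ln(T2/T1) = 0.0320
dS = 17.4460 * 3.1780 * 0.0320 = 1.7742 kJ/K

1.7742 kJ/K


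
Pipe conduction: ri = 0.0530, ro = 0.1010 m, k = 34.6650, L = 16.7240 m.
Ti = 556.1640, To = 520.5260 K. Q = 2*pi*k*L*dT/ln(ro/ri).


dT = 35.6380 K
ln(ro/ri) = 0.6448
Q = 2*pi*34.6650*16.7240*35.6380 / 0.6448 = 201316.9127 W

201316.9127 W


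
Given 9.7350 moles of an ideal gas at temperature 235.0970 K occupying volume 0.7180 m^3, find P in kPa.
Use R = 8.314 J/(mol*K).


P = nRT/V = 9.7350 * 8.314 * 235.0970 / 0.7180
= 19027.9965 / 0.7180 = 26501.3879 Pa = 26.5014 kPa

26.5014 kPa


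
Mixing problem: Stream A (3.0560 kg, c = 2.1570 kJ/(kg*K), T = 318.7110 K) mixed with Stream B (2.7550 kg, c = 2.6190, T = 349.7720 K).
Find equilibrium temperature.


num = 4624.6023
den = 13.8071
Tf = 334.9429 K

334.9429 K


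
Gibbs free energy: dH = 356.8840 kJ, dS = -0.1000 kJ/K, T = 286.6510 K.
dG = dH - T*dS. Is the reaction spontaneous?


T*dS = 286.6510 * -0.1000 = -28.6651 kJ
dG = 356.8840 + 28.6651 = 385.5491 kJ (non-spontaneous)

dG = 385.5491 kJ, non-spontaneous


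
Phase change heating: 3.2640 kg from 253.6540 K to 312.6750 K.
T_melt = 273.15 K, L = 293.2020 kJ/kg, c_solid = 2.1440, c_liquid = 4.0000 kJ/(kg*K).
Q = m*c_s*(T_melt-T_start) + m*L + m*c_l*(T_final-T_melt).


Q1 (sensible, solid) = 3.2640 * 2.1440 * 19.4960 = 136.4333 kJ
Q2 (latent) = 3.2640 * 293.2020 = 957.0113 kJ
Q3 (sensible, liquid) = 3.2640 * 4.0000 * 39.5250 = 516.0384 kJ
Q_total = 1609.4830 kJ

1609.4830 kJ


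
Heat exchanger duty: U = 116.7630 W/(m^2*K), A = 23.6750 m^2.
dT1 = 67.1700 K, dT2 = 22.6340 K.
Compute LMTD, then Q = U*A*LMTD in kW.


LMTD = 40.9423 K
Q = 116.7630 * 23.6750 * 40.9423 = 113179.5490 W = 113.1795 kW

113.1795 kW


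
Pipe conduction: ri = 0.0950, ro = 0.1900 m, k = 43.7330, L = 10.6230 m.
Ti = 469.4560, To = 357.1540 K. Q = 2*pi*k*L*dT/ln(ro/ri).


dT = 112.3020 K
ln(ro/ri) = 0.6931
Q = 2*pi*43.7330*10.6230*112.3020 / 0.6931 = 472931.6178 W

472931.6178 W


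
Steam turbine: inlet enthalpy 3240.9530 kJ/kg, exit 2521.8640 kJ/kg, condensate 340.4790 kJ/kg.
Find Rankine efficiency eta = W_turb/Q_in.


W = 719.0890 kJ/kg
Q_in = 2900.4740 kJ/kg
eta = 0.2479 = 24.7921%

eta = 24.7921%


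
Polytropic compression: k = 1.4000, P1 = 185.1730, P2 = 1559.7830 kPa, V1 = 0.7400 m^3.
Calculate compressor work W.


(k-1)/k = 0.2857
(P2/P1)^exp = 1.8383
W = 3.5000 * 185.1730 * 0.7400 * (1.8383 - 1) = 402.0640 kJ

402.0640 kJ


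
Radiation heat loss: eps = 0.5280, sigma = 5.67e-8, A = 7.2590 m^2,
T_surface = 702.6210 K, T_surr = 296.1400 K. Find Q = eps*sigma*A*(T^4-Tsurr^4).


T^4 = 2.4372e+11
Tsurr^4 = 7.6911e+09
Q = 0.5280 * 5.67e-8 * 7.2590 * 2.3603e+11 = 51292.2892 W

51292.2892 W


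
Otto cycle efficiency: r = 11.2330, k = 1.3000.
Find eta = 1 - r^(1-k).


r^(k-1) = 2.0661
eta = 1 - 1/2.0661 = 0.5160 = 51.5993%

51.5993%


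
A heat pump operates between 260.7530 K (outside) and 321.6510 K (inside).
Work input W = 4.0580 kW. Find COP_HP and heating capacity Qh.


COP = 321.6510 / 60.8980 = 5.2818
Qh = 5.2818 * 4.0580 = 21.4335 kW

COP = 5.2818, Qh = 21.4335 kW


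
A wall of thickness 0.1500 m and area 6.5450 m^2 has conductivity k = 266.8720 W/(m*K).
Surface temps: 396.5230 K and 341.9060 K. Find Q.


dT = 54.6170 K
Q = 266.8720 * 6.5450 * 54.6170 / 0.1500 = 635988.4721 W

635988.4721 W


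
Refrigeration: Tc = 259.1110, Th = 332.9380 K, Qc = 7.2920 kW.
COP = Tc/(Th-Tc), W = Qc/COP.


COP = 259.1110 / 73.8270 = 3.5097
W = 7.2920 / 3.5097 = 2.0777 kW

COP = 3.5097, W = 2.0777 kW


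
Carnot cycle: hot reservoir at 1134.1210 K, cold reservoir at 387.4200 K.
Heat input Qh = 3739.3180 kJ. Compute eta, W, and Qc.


eta = 1 - 387.4200/1134.1210 = 0.6584
W = 0.6584 * 3739.3180 = 2461.9529 kJ
Qc = 3739.3180 - 2461.9529 = 1277.3651 kJ

eta = 65.8396%, W = 2461.9529 kJ, Qc = 1277.3651 kJ


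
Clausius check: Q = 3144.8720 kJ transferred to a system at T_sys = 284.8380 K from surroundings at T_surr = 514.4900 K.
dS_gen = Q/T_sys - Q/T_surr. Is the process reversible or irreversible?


dS_sys = 3144.8720/284.8380 = 11.0409 kJ/K
dS_surr = -3144.8720/514.4900 = -6.1126 kJ/K
dS_gen = 11.0409 - 6.1126 = 4.9283 kJ/K (irreversible)

dS_gen = 4.9283 kJ/K, irreversible


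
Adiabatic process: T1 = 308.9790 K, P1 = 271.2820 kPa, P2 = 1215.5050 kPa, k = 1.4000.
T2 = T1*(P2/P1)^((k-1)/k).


(k-1)/k = 0.2857
(P2/P1)^exp = 1.5350
T2 = 308.9790 * 1.5350 = 474.2692 K

474.2692 K


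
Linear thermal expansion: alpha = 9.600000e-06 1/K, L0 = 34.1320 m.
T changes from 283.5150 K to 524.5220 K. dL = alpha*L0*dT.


dT = 241.0070 K
dL = 9.600000e-06 * 34.1320 * 241.0070 = 0.078970 m
L_final = 34.210970 m

dL = 0.078970 m


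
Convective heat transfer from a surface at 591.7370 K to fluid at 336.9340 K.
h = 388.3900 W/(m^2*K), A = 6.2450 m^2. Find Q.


dT = 254.8030 K
Q = 388.3900 * 6.2450 * 254.8030 = 618023.5426 W

618023.5426 W


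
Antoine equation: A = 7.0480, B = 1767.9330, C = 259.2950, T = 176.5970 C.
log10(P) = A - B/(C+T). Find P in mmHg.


C+T = 435.8920
B/(C+T) = 4.0559
log10(P) = 7.0480 - 4.0559 = 2.9921
P = 10^2.9921 = 981.9811 mmHg

981.9811 mmHg


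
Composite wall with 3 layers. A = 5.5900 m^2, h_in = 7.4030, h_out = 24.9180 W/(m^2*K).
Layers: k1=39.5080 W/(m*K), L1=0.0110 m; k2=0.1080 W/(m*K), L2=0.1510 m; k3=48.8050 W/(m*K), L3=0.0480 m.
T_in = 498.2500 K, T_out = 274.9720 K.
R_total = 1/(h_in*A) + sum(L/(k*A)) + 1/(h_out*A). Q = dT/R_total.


R_conv_in = 1/(7.4030*5.5900) = 0.0242
R_1 = 0.0110/(39.5080*5.5900) = 4.9808e-05
R_2 = 0.1510/(0.1080*5.5900) = 0.2501
R_3 = 0.0480/(48.8050*5.5900) = 0.0002
R_conv_out = 1/(24.9180*5.5900) = 0.0072
R_total = 0.2817 K/W
Q = 223.2780 / 0.2817 = 792.6499 W

R_total = 0.2817 K/W, Q = 792.6499 W


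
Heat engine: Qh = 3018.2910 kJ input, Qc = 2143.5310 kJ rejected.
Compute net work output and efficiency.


W = 3018.2910 - 2143.5310 = 874.7600 kJ
eta = 874.7600 / 3018.2910 = 0.2898 = 28.9820%

W = 874.7600 kJ, eta = 28.9820%


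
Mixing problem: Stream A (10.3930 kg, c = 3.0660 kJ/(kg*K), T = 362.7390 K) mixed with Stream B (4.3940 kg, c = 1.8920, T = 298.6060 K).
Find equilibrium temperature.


num = 14041.1012
den = 40.1784
Tf = 349.4690 K

349.4690 K


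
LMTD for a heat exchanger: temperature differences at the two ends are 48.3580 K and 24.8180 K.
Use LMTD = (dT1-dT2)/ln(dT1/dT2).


dT1/dT2 = 1.9485
ln(dT1/dT2) = 0.6671
LMTD = 23.5400 / 0.6671 = 35.2890 K

35.2890 K


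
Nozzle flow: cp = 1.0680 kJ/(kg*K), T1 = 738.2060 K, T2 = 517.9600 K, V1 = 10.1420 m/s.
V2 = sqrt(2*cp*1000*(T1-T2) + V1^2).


dT = 220.2460 K
2*cp*1000*dT = 470445.4560
V1^2 = 102.8602
V2 = sqrt(470548.3162) = 685.9652 m/s

685.9652 m/s


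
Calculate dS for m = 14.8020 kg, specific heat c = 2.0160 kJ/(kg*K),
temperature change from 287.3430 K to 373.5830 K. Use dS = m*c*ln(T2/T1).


T2/T1 = 1.3001
ln(T2/T1) = 0.2625
dS = 14.8020 * 2.0160 * 0.2625 = 7.8321 kJ/K

7.8321 kJ/K


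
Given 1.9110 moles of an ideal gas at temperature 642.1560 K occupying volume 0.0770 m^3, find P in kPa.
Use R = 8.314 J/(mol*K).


P = nRT/V = 1.9110 * 8.314 * 642.1560 / 0.0770
= 10202.6092 / 0.0770 = 132501.4182 Pa = 132.5014 kPa

132.5014 kPa


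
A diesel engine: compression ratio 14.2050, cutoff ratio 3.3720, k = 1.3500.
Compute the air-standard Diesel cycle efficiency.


r^(k-1) = 2.5314
rc^k = 5.1600
eta = 0.4868 = 48.6798%

48.6798%


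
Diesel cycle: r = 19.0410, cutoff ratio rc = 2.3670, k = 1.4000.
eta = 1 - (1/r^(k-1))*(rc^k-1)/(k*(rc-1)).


r^(k-1) = 3.2499
rc^k = 3.3410
eta = 0.6236 = 62.3617%

62.3617%


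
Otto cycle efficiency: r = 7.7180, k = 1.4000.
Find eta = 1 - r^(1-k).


r^(k-1) = 2.2647
eta = 1 - 1/2.2647 = 0.5584 = 55.8431%

55.8431%


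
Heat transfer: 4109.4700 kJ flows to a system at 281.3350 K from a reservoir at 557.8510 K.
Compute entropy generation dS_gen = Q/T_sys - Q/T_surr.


dS_sys = 4109.4700/281.3350 = 14.6070 kJ/K
dS_surr = -4109.4700/557.8510 = -7.3666 kJ/K
dS_gen = 14.6070 - 7.3666 = 7.2404 kJ/K (irreversible)

dS_gen = 7.2404 kJ/K, irreversible


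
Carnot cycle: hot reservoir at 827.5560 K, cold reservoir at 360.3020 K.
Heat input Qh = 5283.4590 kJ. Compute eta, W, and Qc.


eta = 1 - 360.3020/827.5560 = 0.5646
W = 0.5646 * 5283.4590 = 2983.1424 kJ
Qc = 5283.4590 - 2983.1424 = 2300.3166 kJ

eta = 56.4619%, W = 2983.1424 kJ, Qc = 2300.3166 kJ


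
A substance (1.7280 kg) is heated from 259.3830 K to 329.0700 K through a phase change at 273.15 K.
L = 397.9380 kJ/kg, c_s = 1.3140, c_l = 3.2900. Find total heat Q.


Q1 (sensible, solid) = 1.7280 * 1.3140 * 13.7670 = 31.2592 kJ
Q2 (latent) = 1.7280 * 397.9380 = 687.6369 kJ
Q3 (sensible, liquid) = 1.7280 * 3.2900 * 55.9200 = 317.9119 kJ
Q_total = 1036.8080 kJ

1036.8080 kJ


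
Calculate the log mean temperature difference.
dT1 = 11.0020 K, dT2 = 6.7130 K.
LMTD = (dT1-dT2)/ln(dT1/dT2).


dT1/dT2 = 1.6389
ln(dT1/dT2) = 0.4940
LMTD = 4.2890 / 0.4940 = 8.6816 K

8.6816 K


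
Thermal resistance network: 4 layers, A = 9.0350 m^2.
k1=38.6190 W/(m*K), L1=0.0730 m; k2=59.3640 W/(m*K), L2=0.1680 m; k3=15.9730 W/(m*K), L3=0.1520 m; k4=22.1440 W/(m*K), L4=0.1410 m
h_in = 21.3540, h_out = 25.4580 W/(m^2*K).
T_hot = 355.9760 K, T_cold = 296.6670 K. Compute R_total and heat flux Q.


R_conv_in = 1/(21.3540*9.0350) = 0.0052
R_1 = 0.0730/(38.6190*9.0350) = 0.0002
R_2 = 0.1680/(59.3640*9.0350) = 0.0003
R_3 = 0.1520/(15.9730*9.0350) = 0.0011
R_4 = 0.1410/(22.1440*9.0350) = 0.0007
R_conv_out = 1/(25.4580*9.0350) = 0.0043
R_total = 0.0118 K/W
Q = 59.3090 / 0.0118 = 5021.4412 W

R_total = 0.0118 K/W, Q = 5021.4412 W


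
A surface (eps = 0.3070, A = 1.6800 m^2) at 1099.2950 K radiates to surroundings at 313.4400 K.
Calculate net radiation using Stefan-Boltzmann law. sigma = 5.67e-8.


T^4 = 1.4604e+12
Tsurr^4 = 9.6520e+09
Q = 0.3070 * 5.67e-8 * 1.6800 * 1.4507e+12 = 42423.6257 W

42423.6257 W


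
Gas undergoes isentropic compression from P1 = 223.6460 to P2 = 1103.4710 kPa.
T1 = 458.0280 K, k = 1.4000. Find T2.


(k-1)/k = 0.2857
(P2/P1)^exp = 1.5778
T2 = 458.0280 * 1.5778 = 722.6851 K

722.6851 K


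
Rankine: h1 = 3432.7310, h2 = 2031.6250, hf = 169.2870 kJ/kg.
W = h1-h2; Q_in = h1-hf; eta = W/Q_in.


W = 1401.1060 kJ/kg
Q_in = 3263.4440 kJ/kg
eta = 0.4293 = 42.9334%

eta = 42.9334%


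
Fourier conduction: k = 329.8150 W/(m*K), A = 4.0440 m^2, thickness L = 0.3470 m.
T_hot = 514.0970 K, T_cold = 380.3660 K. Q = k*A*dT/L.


dT = 133.7310 K
Q = 329.8150 * 4.0440 * 133.7310 / 0.3470 = 514024.9124 W

514024.9124 W


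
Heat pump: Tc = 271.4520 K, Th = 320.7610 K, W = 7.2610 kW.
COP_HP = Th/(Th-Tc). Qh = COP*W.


COP = 320.7610 / 49.3090 = 6.5051
Qh = 6.5051 * 7.2610 = 47.2337 kW

COP = 6.5051, Qh = 47.2337 kW


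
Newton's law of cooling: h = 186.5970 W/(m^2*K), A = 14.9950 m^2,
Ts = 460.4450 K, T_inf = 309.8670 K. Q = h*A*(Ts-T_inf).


dT = 150.5780 K
Q = 186.5970 * 14.9950 * 150.5780 = 421320.5590 W

421320.5590 W


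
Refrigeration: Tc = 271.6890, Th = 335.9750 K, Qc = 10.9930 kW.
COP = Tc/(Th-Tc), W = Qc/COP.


COP = 271.6890 / 64.2860 = 4.2263
W = 10.9930 / 4.2263 = 2.6011 kW

COP = 4.2263, W = 2.6011 kW


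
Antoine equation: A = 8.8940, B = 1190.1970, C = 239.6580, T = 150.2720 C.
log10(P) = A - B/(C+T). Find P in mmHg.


C+T = 389.9300
B/(C+T) = 3.0523
log10(P) = 8.8940 - 3.0523 = 5.8417
P = 10^5.8417 = 694488.3510 mmHg

694488.3510 mmHg


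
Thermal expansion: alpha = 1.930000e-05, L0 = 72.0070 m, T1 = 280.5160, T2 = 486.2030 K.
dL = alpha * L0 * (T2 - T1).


dT = 205.6870 K
dL = 1.930000e-05 * 72.0070 * 205.6870 = 0.285850 m
L_final = 72.292850 m

dL = 0.285850 m


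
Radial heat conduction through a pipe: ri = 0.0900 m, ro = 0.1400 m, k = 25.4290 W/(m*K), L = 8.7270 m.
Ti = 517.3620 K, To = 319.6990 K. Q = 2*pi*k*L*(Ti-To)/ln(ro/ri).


dT = 197.6630 K
ln(ro/ri) = 0.4418
Q = 2*pi*25.4290*8.7270*197.6630 / 0.4418 = 623794.5879 W

623794.5879 W


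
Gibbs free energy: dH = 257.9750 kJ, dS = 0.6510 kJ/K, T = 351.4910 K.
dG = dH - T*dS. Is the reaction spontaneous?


T*dS = 351.4910 * 0.6510 = 228.8206 kJ
dG = 257.9750 - 228.8206 = 29.1544 kJ (non-spontaneous)

dG = 29.1544 kJ, non-spontaneous


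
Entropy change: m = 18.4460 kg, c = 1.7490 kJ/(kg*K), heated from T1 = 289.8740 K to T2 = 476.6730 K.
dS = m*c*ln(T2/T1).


T2/T1 = 1.6444
ln(T2/T1) = 0.4974
dS = 18.4460 * 1.7490 * 0.4974 = 16.0466 kJ/K

16.0466 kJ/K


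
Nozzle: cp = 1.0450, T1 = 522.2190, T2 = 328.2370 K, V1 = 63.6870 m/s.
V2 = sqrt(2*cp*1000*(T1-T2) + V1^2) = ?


dT = 193.9820 K
2*cp*1000*dT = 405422.3800
V1^2 = 4056.0340
V2 = sqrt(409478.4140) = 639.9050 m/s

639.9050 m/s


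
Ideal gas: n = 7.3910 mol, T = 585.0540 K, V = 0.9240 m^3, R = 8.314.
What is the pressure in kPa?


P = nRT/V = 7.3910 * 8.314 * 585.0540 / 0.9240
= 35950.8510 / 0.9240 = 38907.8474 Pa = 38.9078 kPa

38.9078 kPa


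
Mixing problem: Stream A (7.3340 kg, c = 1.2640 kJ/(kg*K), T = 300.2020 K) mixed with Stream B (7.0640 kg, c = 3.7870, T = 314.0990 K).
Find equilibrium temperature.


num = 11185.5033
den = 36.0215
Tf = 310.5226 K

310.5226 K


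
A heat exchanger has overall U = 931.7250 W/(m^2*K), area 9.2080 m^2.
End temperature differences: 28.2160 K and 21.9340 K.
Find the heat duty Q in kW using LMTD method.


LMTD = 24.9433 K
Q = 931.7250 * 9.2080 * 24.9433 = 213996.6048 W = 213.9966 kW

213.9966 kW


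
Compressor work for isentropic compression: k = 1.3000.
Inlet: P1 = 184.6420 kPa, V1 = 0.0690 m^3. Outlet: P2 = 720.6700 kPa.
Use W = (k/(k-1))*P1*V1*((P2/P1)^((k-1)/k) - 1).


(k-1)/k = 0.2308
(P2/P1)^exp = 1.3692
W = 4.3333 * 184.6420 * 0.0690 * (1.3692 - 1) = 20.3848 kJ

20.3848 kJ


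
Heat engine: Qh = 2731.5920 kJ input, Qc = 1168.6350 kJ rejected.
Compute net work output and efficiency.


W = 2731.5920 - 1168.6350 = 1562.9570 kJ
eta = 1562.9570 / 2731.5920 = 0.5722 = 57.2178%

W = 1562.9570 kJ, eta = 57.2178%


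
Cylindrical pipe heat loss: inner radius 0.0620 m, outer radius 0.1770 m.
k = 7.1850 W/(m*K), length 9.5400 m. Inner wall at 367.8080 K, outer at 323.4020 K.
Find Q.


dT = 44.4060 K
ln(ro/ri) = 1.0490
Q = 2*pi*7.1850*9.5400*44.4060 / 1.0490 = 18231.1821 W

18231.1821 W


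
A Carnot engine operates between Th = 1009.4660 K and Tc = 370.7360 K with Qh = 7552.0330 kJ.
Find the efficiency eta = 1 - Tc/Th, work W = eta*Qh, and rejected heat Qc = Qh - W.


eta = 1 - 370.7360/1009.4660 = 0.6327
W = 0.6327 * 7552.0330 = 4778.4770 kJ
Qc = 7552.0330 - 4778.4770 = 2773.5560 kJ

eta = 63.2740%, W = 4778.4770 kJ, Qc = 2773.5560 kJ


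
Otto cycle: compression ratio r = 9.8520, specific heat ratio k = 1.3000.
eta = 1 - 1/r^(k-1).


r^(k-1) = 1.9864
eta = 1 - 1/1.9864 = 0.4966 = 49.6566%

49.6566%


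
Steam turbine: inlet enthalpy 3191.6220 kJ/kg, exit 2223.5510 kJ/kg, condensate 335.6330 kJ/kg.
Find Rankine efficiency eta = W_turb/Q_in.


W = 968.0710 kJ/kg
Q_in = 2855.9890 kJ/kg
eta = 0.3390 = 33.8962%

eta = 33.8962%


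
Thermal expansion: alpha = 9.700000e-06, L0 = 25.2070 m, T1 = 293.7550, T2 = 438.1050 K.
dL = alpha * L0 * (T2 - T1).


dT = 144.3500 K
dL = 9.700000e-06 * 25.2070 * 144.3500 = 0.035295 m
L_final = 25.242295 m

dL = 0.035295 m


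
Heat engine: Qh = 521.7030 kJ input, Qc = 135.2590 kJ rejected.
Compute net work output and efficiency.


W = 521.7030 - 135.2590 = 386.4440 kJ
eta = 386.4440 / 521.7030 = 0.7407 = 74.0736%

W = 386.4440 kJ, eta = 74.0736%


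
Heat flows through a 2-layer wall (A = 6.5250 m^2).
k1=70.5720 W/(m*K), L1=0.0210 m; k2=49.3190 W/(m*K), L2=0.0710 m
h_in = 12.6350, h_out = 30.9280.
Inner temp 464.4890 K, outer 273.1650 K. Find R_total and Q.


R_conv_in = 1/(12.6350*6.5250) = 0.0121
R_1 = 0.0210/(70.5720*6.5250) = 4.5604e-05
R_2 = 0.0710/(49.3190*6.5250) = 0.0002
R_conv_out = 1/(30.9280*6.5250) = 0.0050
R_total = 0.0174 K/W
Q = 191.3240 / 0.0174 = 11026.6558 W

R_total = 0.0174 K/W, Q = 11026.6558 W


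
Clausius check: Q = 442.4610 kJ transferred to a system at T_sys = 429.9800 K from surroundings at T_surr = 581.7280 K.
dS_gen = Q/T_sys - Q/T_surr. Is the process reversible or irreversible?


dS_sys = 442.4610/429.9800 = 1.0290 kJ/K
dS_surr = -442.4610/581.7280 = -0.7606 kJ/K
dS_gen = 1.0290 - 0.7606 = 0.2684 kJ/K (irreversible)

dS_gen = 0.2684 kJ/K, irreversible


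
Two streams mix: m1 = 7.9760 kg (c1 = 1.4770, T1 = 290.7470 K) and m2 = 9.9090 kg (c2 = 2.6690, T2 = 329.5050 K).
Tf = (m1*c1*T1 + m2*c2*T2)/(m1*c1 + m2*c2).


num = 12139.6188
den = 38.2277
Tf = 317.5610 K

317.5610 K


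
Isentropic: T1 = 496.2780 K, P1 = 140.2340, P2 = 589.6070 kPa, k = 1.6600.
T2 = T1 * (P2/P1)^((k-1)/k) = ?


(k-1)/k = 0.3976
(P2/P1)^exp = 1.7700
T2 = 496.2780 * 1.7700 = 878.4273 K

878.4273 K


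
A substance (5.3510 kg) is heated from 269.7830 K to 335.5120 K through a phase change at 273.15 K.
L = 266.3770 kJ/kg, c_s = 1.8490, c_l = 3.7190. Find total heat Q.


Q1 (sensible, solid) = 5.3510 * 1.8490 * 3.3670 = 33.3131 kJ
Q2 (latent) = 5.3510 * 266.3770 = 1425.3833 kJ
Q3 (sensible, liquid) = 5.3510 * 3.7190 * 62.3620 = 1241.0268 kJ
Q_total = 2699.7232 kJ

2699.7232 kJ


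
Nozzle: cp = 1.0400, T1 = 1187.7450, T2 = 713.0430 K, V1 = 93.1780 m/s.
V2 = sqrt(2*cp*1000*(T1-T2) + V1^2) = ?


dT = 474.7020 K
2*cp*1000*dT = 987380.1600
V1^2 = 8682.1397
V2 = sqrt(996062.2997) = 998.0292 m/s

998.0292 m/s


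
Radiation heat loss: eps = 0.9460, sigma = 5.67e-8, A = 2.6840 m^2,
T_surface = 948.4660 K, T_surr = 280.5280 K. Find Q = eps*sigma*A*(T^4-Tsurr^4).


T^4 = 8.0926e+11
Tsurr^4 = 6.1931e+09
Q = 0.9460 * 5.67e-8 * 2.6840 * 8.0307e+11 = 115613.2059 W

115613.2059 W


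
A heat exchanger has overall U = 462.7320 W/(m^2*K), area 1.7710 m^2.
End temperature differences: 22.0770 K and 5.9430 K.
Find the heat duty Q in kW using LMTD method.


LMTD = 12.2942 K
Q = 462.7320 * 1.7710 * 12.2942 = 10075.1065 W = 10.0751 kW

10.0751 kW


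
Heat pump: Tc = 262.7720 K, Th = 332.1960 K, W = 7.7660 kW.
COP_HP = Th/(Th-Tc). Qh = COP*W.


COP = 332.1960 / 69.4240 = 4.7850
Qh = 4.7850 * 7.7660 = 37.1606 kW

COP = 4.7850, Qh = 37.1606 kW


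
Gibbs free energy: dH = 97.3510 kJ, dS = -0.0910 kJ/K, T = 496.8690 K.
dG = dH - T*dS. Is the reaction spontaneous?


T*dS = 496.8690 * -0.0910 = -45.2151 kJ
dG = 97.3510 + 45.2151 = 142.5661 kJ (non-spontaneous)

dG = 142.5661 kJ, non-spontaneous


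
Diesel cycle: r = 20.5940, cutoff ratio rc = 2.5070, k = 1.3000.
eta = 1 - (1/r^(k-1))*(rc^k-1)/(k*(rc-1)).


r^(k-1) = 2.4781
rc^k = 3.3029
eta = 0.5256 = 52.5645%

52.5645%


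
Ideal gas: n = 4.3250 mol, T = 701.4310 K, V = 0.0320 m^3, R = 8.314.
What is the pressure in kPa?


P = nRT/V = 4.3250 * 8.314 * 701.4310 / 0.0320
= 25222.0910 / 0.0320 = 788190.3428 Pa = 788.1903 kPa

788.1903 kPa
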